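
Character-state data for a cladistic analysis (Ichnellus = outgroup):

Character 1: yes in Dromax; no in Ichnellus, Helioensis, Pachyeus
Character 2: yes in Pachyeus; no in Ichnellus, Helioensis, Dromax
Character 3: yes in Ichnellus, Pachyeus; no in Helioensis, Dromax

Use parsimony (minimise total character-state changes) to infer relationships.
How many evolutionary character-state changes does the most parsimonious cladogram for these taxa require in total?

3

Character polarity is set by the outgroup: the derived state is whichever differs from the outgroup's state, so for Character 3 the derived state is 'no', and for the remaining characters it is 'yes'.
Character 1 (derived state 'yes') is unique to Dromax (autapomorphy; uninformative for grouping).
Character 2: derived state 'yes' in Pachyeus only — an autapomorphy, so it tells us nothing about relationships among taxa.
Only Dromax and Helioensis show the derived state 'no' for Character 3, supporting them as a clade.
Most parsimonious ingroup topology: ((Helioensis,Dromax),Pachyeus).
Changes per character on this tree: Character 1: 1; Character 2: 1; Character 3: 1.
Total = 3.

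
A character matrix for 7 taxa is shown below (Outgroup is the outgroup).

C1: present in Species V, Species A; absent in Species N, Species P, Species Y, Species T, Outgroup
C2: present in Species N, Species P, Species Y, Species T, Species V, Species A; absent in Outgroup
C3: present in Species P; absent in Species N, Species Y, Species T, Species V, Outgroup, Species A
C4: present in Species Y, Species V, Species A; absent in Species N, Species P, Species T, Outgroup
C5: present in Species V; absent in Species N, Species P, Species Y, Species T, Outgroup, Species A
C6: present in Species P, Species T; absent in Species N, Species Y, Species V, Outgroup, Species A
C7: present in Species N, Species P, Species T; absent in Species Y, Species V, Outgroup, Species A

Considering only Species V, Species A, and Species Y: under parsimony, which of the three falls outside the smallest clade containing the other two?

Species Y

The outgroup has state 'absent' for every character, so 'present' is the derived state throughout.
Only Species A and Species V show the derived state 'present' for C1, supporting them as a clade.
All ingroup taxa share the derived state 'present' for C2; it defines the ingroup but does not resolve relationships within it.
C3 (derived state 'present') is unique to Species P (autapomorphy; uninformative for grouping).
C4: derived state 'present' in Species A, Species V, and Species Y only — synapomorphy for {Species A, Species V, Species Y}.
C5 (derived state 'present') is unique to Species V (autapomorphy; uninformative for grouping).
C6: derived state 'present' in Species P and Species T only — synapomorphy for {Species P, Species T}.
C7 (derived state 'present') is shared by Species N, Species P, and Species T — a synapomorphy uniting that clade.
Most parsimonious ingroup topology: (((Species A,Species V),Species Y),((Species T,Species P),Species N)).
Species A and Species V share a more recent common ancestor with each other than either does with Species Y, so Species Y is the least closely related of the three.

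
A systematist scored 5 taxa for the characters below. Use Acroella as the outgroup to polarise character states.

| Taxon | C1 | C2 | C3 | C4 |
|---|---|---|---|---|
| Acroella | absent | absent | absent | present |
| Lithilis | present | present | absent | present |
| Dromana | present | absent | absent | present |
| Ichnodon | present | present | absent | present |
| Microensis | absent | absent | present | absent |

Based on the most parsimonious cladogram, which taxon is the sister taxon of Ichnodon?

Character polarity is set by the outgroup: the derived state is whichever differs from the outgroup's state, so for C4 the derived state is 'absent', and for the remaining characters it is 'present'.
C1 (derived state 'present') is shared by Dromana, Ichnodon, and Lithilis — a synapomorphy uniting that clade.
C2 (derived state 'present') is shared by Ichnodon and Lithilis — a synapomorphy uniting that clade.
C3: derived state 'present' in Microensis only — an autapomorphy, so it tells us nothing about relationships among taxa.
C4 (derived state 'absent') is unique to Microensis (autapomorphy; uninformative for grouping).
Most parsimonious ingroup topology: (((Lithilis,Ichnodon),Dromana),Microensis).
Ichnodon and Lithilis form a cherry on this tree, so they are sister taxa.

Lithilis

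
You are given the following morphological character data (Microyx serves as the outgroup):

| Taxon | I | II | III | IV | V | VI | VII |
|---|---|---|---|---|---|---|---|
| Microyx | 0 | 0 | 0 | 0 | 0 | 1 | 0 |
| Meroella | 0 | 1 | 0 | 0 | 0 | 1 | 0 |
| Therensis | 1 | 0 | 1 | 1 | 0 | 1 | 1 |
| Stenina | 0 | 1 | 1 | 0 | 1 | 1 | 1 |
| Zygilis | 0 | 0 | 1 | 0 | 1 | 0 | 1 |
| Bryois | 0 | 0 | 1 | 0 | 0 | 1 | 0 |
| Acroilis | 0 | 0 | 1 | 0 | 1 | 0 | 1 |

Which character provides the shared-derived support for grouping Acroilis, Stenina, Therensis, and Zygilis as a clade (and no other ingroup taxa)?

Character polarity is set by the outgroup: the derived state is whichever differs from the outgroup's state, so for VI the derived state is '0', and for the remaining characters it is '1'.
I: derived state '1' in Therensis only — an autapomorphy, so it tells us nothing about relationships among taxa.
II (state '1') occurs in Meroella and Stenina but conflicts with the nesting implied by the other characters — most parsimoniously interpreted as homoplasy.
Only Acroilis, Bryois, Stenina, Therensis, and Zygilis show the derived state '1' for III, supporting them as a clade.
IV: derived state '1' in Therensis only — an autapomorphy, so it tells us nothing about relationships among taxa.
Only Acroilis, Stenina, and Zygilis show the derived state '1' for V, supporting them as a clade.
VI: derived state '0' in Acroilis and Zygilis only — synapomorphy for {Acroilis, Zygilis}.
VII (derived state '1') is shared by Acroilis, Stenina, Therensis, and Zygilis — a synapomorphy uniting that clade.
Most parsimonious ingroup topology: (Meroella,((Therensis,(Stenina,(Zygilis,Acroilis))),Bryois)).
The clade {Acroilis, Stenina, Therensis, Zygilis} is supported by VII: its derived state '1' occurs in exactly those taxa and in no other taxon (including the outgroup).

VII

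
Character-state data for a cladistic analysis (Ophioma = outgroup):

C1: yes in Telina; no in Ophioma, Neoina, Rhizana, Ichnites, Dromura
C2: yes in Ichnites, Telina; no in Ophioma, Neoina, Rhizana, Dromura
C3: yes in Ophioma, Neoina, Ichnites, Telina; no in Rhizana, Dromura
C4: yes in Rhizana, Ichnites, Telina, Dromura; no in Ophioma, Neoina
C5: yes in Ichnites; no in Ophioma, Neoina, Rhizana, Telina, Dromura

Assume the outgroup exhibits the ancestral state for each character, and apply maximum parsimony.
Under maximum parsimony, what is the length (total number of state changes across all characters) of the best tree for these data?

5

Character polarity is set by the outgroup: the derived state is whichever differs from the outgroup's state, so for C3 the derived state is 'no', and for the remaining characters it is 'yes'.
C1: derived state 'yes' in Telina only — an autapomorphy, so it tells us nothing about relationships among taxa.
C2 (derived state 'yes') is shared by Ichnites and Telina — a synapomorphy uniting that clade.
Only Dromura and Rhizana show the derived state 'no' for C3, supporting them as a clade.
C4: derived state 'yes' in Dromura, Ichnites, Rhizana, and Telina only — synapomorphy for {Dromura, Ichnites, Rhizana, Telina}.
C5 (derived state 'yes') is unique to Ichnites (autapomorphy; uninformative for grouping).
Most parsimonious ingroup topology: (Neoina,((Rhizana,Dromura),(Ichnites,Telina))).
Changes per character on this tree: C1: 1; C2: 1; C3: 1; C4: 1; C5: 1.
Total = 5.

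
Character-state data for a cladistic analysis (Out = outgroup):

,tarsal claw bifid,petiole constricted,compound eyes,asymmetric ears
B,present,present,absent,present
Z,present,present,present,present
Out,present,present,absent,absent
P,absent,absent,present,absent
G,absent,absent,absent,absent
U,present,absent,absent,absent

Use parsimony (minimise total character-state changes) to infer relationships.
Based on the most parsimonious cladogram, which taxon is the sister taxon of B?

Z

Character polarity is set by the outgroup: the derived state is whichever differs from the outgroup's state, so for tarsal claw bifid, petiole constricted the derived state is 'absent', and for the remaining characters it is 'present'.
Only G and P show the derived state 'absent' for tarsal claw bifid, supporting them as a clade.
Only G, P, and U show the derived state 'absent' for petiole constricted, supporting them as a clade.
compound eyes (state 'present') occurs in P and Z but conflicts with the nesting implied by the other characters — most parsimoniously interpreted as homoplasy.
asymmetric ears (derived state 'present') is shared by B and Z — a synapomorphy uniting that clade.
Most parsimonious ingroup topology: ((B,Z),((G,P),U)).
B and Z form a cherry on this tree, so they are sister taxa.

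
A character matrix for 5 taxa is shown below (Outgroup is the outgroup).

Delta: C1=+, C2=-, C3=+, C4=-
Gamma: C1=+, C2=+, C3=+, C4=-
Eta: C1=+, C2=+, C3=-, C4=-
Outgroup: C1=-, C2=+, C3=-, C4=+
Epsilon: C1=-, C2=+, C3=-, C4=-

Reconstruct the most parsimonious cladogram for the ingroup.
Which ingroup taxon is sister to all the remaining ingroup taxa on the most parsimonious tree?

Epsilon

Character polarity is set by the outgroup: the derived state is whichever differs from the outgroup's state, so for C2, C4 the derived state is '-', and for the remaining characters it is '+'.
C1: derived state '+' in Delta, Eta, and Gamma only — synapomorphy for {Delta, Eta, Gamma}.
C2 (derived state '-') is unique to Delta (autapomorphy; uninformative for grouping).
C3: derived state '+' in Delta and Gamma only — synapomorphy for {Delta, Gamma}.
C4 (derived state '-') is shared by all ingroup taxa — unites the whole ingroup.
Most parsimonious ingroup topology: (((Gamma,Delta),Eta),Epsilon).
Epsilon is sister to the clade containing all other ingroup taxa, so it is the earliest-diverging (most basal) ingroup lineage.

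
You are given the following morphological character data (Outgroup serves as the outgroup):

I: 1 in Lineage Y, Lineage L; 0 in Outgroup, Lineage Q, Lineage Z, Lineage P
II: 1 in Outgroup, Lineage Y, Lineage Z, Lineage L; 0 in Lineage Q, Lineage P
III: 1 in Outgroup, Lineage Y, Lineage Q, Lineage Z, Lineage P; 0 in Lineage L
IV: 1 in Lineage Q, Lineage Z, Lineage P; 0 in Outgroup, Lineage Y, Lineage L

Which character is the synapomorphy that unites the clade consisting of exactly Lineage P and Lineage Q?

Character polarity is set by the outgroup: the derived state is whichever differs from the outgroup's state, so for II, III the derived state is '0', and for the remaining characters it is '1'.
I (derived state '1') is shared by Lineage L and Lineage Y — a synapomorphy uniting that clade.
II: derived state '0' in Lineage P and Lineage Q only — synapomorphy for {Lineage P, Lineage Q}.
III: derived state '0' in Lineage L only — an autapomorphy, so it tells us nothing about relationships among taxa.
IV (derived state '1') is shared by Lineage P, Lineage Q, and Lineage Z — a synapomorphy uniting that clade.
Most parsimonious ingroup topology: ((Lineage Y,Lineage L),((Lineage Q,Lineage P),Lineage Z)).
The clade {Lineage P, Lineage Q} is supported by II: its derived state '0' occurs in exactly those taxa and in no other taxon (including the outgroup).

II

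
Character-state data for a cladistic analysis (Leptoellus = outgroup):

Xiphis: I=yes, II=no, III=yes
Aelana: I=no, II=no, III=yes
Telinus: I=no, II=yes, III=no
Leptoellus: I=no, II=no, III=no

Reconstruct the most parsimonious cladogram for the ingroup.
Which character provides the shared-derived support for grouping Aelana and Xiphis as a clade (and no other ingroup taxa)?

The outgroup has state 'no' for every character, so 'yes' is the derived state throughout.
I: derived state 'yes' in Xiphis only — an autapomorphy, so it tells us nothing about relationships among taxa.
II: derived state 'yes' in Telinus only — an autapomorphy, so it tells us nothing about relationships among taxa.
Only Aelana and Xiphis show the derived state 'yes' for III, supporting them as a clade.
Most parsimonious ingroup topology: (Telinus,(Aelana,Xiphis)).
The clade {Aelana, Xiphis} is supported by III: its derived state 'yes' occurs in exactly those taxa and in no other taxon (including the outgroup).

III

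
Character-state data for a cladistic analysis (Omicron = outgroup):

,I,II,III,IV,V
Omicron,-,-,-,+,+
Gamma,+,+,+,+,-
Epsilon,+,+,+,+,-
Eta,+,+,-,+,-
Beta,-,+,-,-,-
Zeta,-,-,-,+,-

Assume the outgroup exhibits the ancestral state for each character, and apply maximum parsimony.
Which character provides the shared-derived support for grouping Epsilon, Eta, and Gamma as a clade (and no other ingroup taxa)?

I

Character polarity is set by the outgroup: the derived state is whichever differs from the outgroup's state, so for IV, V the derived state is '-', and for the remaining characters it is '+'.
I (derived state '+') is shared by Epsilon, Eta, and Gamma — a synapomorphy uniting that clade.
II: derived state '+' in Beta, Epsilon, Eta, and Gamma only — synapomorphy for {Beta, Epsilon, Eta, Gamma}.
III: derived state '+' in Epsilon and Gamma only — synapomorphy for {Epsilon, Gamma}.
IV: derived state '-' in Beta only — an autapomorphy, so it tells us nothing about relationships among taxa.
All ingroup taxa share the derived state '-' for V; it defines the ingroup but does not resolve relationships within it.
Most parsimonious ingroup topology: ((((Gamma,Epsilon),Eta),Beta),Zeta).
The clade {Epsilon, Eta, Gamma} is supported by I: its derived state '+' occurs in exactly those taxa and in no other taxon (including the outgroup).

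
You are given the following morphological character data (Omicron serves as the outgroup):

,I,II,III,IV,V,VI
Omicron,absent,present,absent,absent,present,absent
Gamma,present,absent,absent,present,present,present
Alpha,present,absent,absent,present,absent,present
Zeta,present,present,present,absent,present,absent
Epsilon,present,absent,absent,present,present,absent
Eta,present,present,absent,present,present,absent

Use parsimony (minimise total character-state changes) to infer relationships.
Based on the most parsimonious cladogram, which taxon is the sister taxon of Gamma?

Character polarity is set by the outgroup: the derived state is whichever differs from the outgroup's state, so for II, V the derived state is 'absent', and for the remaining characters it is 'present'.
I (derived state 'present') is shared by all ingroup taxa — unites the whole ingroup.
II: derived state 'absent' in Alpha, Epsilon, and Gamma only — synapomorphy for {Alpha, Epsilon, Gamma}.
III: derived state 'present' in Zeta only — an autapomorphy, so it tells us nothing about relationships among taxa.
IV: derived state 'present' in Alpha, Epsilon, Eta, and Gamma only — synapomorphy for {Alpha, Epsilon, Eta, Gamma}.
V: derived state 'absent' in Alpha only — an autapomorphy, so it tells us nothing about relationships among taxa.
VI (derived state 'present') is shared by Alpha and Gamma — a synapomorphy uniting that clade.
Most parsimonious ingroup topology: ((((Gamma,Alpha),Epsilon),Eta),Zeta).
Gamma and Alpha form a cherry on this tree, so they are sister taxa.

Alpha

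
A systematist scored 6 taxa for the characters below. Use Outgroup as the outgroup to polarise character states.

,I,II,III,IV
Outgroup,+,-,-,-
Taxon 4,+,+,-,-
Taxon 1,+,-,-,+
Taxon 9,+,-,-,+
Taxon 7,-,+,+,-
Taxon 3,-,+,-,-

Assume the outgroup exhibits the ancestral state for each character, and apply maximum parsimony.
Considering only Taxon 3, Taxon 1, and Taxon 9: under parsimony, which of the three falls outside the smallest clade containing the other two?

Character polarity is set by the outgroup: the derived state is whichever differs from the outgroup's state, so for I the derived state is '-', and for the remaining characters it is '+'.
Only Taxon 3 and Taxon 7 show the derived state '-' for I, supporting them as a clade.
II (derived state '+') is shared by Taxon 3, Taxon 4, and Taxon 7 — a synapomorphy uniting that clade.
III: derived state '+' in Taxon 7 only — an autapomorphy, so it tells us nothing about relationships among taxa.
IV: derived state '+' in Taxon 1 and Taxon 9 only — synapomorphy for {Taxon 1, Taxon 9}.
Most parsimonious ingroup topology: ((Taxon 4,(Taxon 7,Taxon 3)),(Taxon 1,Taxon 9)).
Taxon 1 and Taxon 9 share a more recent common ancestor with each other than either does with Taxon 3, so Taxon 3 is the least closely related of the three.

Taxon 3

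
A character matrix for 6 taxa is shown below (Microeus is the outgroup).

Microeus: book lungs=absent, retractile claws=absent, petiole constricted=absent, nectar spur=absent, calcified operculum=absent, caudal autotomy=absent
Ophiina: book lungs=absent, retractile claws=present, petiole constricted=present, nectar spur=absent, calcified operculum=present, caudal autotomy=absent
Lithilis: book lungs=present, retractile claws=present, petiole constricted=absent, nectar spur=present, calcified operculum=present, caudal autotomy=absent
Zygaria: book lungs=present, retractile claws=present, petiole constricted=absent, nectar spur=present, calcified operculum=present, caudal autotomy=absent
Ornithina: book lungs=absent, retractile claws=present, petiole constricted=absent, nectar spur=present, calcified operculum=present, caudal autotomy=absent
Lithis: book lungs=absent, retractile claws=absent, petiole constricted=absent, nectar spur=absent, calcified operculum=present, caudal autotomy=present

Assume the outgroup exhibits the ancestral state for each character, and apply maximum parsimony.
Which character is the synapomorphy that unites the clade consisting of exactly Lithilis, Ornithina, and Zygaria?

nectar spur

The outgroup has state 'absent' for every character, so 'present' is the derived state throughout.
book lungs: derived state 'present' in Lithilis and Zygaria only — synapomorphy for {Lithilis, Zygaria}.
Only Lithilis, Ophiina, Ornithina, and Zygaria show the derived state 'present' for retractile claws, supporting them as a clade.
petiole constricted: derived state 'present' in Ophiina only — an autapomorphy, so it tells us nothing about relationships among taxa.
Only Lithilis, Ornithina, and Zygaria show the derived state 'present' for nectar spur, supporting them as a clade.
All ingroup taxa share the derived state 'present' for calcified operculum; it defines the ingroup but does not resolve relationships within it.
caudal autotomy (derived state 'present') is unique to Lithis (autapomorphy; uninformative for grouping).
Most parsimonious ingroup topology: ((Ophiina,((Lithilis,Zygaria),Ornithina)),Lithis).
The clade {Lithilis, Ornithina, Zygaria} is supported by nectar spur: its derived state 'present' occurs in exactly those taxa and in no other taxon (including the outgroup).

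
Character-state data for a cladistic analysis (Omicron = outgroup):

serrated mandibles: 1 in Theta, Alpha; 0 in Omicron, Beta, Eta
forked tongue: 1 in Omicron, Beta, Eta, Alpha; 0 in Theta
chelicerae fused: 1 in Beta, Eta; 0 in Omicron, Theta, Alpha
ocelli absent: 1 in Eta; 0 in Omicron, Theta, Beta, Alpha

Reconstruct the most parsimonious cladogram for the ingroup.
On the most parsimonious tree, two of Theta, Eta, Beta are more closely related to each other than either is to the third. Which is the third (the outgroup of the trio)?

Theta

Character polarity is set by the outgroup: the derived state is whichever differs from the outgroup's state, so for forked tongue the derived state is '0', and for the remaining characters it is '1'.
serrated mandibles: derived state '1' in Alpha and Theta only — synapomorphy for {Alpha, Theta}.
forked tongue: derived state '0' in Theta only — an autapomorphy, so it tells us nothing about relationships among taxa.
chelicerae fused: derived state '1' in Beta and Eta only — synapomorphy for {Beta, Eta}.
ocelli absent: derived state '1' in Eta only — an autapomorphy, so it tells us nothing about relationships among taxa.
Most parsimonious ingroup topology: ((Theta,Alpha),(Beta,Eta)).
Beta and Eta share a more recent common ancestor with each other than either does with Theta, so Theta is the least closely related of the three.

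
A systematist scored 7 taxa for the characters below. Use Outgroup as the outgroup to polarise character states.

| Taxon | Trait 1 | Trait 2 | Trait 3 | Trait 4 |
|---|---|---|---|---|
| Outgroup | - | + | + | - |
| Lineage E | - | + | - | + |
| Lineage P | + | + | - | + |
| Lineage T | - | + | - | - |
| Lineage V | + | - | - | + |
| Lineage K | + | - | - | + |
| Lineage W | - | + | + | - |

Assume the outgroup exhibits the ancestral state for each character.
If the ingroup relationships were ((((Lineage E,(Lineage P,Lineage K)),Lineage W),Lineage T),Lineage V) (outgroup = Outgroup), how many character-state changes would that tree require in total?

8

Map each character onto ((((Lineage E,(Lineage P,Lineage K)),Lineage W),Lineage T),Lineage V) (rooted by Outgroup) and count the minimum state changes it requires (Fitch parsimony):
Trait 1: 2; Trait 2: 2; Trait 3: 2; Trait 4: 2.
Total tree length = 8.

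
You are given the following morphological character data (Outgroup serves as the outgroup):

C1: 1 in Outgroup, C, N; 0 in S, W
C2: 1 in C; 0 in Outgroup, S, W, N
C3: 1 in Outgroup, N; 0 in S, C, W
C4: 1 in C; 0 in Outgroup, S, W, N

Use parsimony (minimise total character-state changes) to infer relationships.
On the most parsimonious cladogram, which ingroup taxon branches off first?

Character polarity is set by the outgroup: the derived state is whichever differs from the outgroup's state, so for C1, C3 the derived state is '0', and for the remaining characters it is '1'.
Only S and W show the derived state '0' for C1, supporting them as a clade.
C2: derived state '1' in C only — an autapomorphy, so it tells us nothing about relationships among taxa.
Only C, S, and W show the derived state '0' for C3, supporting them as a clade.
C4: derived state '1' in C only — an autapomorphy, so it tells us nothing about relationships among taxa.
Most parsimonious ingroup topology: (((W,S),C),N).
N is sister to the clade containing all other ingroup taxa, so it is the earliest-diverging (most basal) ingroup lineage.

N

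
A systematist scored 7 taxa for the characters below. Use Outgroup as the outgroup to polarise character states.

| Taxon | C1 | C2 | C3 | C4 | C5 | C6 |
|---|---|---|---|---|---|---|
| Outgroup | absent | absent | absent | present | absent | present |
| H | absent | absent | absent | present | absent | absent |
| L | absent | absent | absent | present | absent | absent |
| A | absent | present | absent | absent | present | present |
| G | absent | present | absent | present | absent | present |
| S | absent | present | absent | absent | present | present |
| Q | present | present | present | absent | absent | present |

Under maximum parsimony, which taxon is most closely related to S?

A

Character polarity is set by the outgroup: the derived state is whichever differs from the outgroup's state, so for C4, C6 the derived state is 'absent', and for the remaining characters it is 'present'.
C1: derived state 'present' in Q only — an autapomorphy, so it tells us nothing about relationships among taxa.
Only A, G, Q, and S show the derived state 'present' for C2, supporting them as a clade.
C3 (derived state 'present') is unique to Q (autapomorphy; uninformative for grouping).
C4 (derived state 'absent') is shared by A, Q, and S — a synapomorphy uniting that clade.
C5: derived state 'present' in A and S only — synapomorphy for {A, S}.
C6: derived state 'absent' in H and L only — synapomorphy for {H, L}.
Most parsimonious ingroup topology: ((H,L),(((A,S),Q),G)).
S and A form a cherry on this tree, so they are sister taxa.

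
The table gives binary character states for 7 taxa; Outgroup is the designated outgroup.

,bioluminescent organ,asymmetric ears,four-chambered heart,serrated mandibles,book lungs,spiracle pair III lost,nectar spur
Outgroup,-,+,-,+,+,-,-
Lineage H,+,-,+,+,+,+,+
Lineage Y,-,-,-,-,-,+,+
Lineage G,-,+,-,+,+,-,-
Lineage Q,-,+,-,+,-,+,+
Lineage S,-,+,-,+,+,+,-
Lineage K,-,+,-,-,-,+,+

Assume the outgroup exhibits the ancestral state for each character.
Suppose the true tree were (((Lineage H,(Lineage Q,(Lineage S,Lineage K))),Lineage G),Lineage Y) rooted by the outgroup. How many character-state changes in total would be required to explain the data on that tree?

Map each character onto (((Lineage H,(Lineage Q,(Lineage S,Lineage K))),Lineage G),Lineage Y) (rooted by Outgroup) and count the minimum state changes it requires (Fitch parsimony):
bioluminescent organ: 1; asymmetric ears: 2; four-chambered heart: 1; serrated mandibles: 2; book lungs: 3; spiracle pair III lost: 2; nectar spur: 3.
Total tree length = 14.

14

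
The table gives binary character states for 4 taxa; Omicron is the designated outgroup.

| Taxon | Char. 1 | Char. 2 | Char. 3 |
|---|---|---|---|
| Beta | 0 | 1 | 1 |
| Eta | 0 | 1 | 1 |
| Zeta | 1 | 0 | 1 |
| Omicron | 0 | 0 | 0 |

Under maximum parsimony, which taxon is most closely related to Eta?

The outgroup has state '0' for every character, so '1' is the derived state throughout.
Char. 1: derived state '1' in Zeta only — an autapomorphy, so it tells us nothing about relationships among taxa.
Only Beta and Eta show the derived state '1' for Char. 2, supporting them as a clade.
Char. 3 (derived state '1') is shared by all ingroup taxa — unites the whole ingroup.
Most parsimonious ingroup topology: ((Eta,Beta),Zeta).
Eta and Beta form a cherry on this tree, so they are sister taxa.

Beta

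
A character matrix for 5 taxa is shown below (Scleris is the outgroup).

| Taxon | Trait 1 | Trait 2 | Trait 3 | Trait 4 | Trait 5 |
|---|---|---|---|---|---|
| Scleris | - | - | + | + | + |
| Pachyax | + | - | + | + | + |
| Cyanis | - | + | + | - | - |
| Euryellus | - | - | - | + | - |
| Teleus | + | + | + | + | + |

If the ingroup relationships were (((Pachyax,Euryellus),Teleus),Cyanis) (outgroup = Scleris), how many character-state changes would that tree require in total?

Map each character onto (((Pachyax,Euryellus),Teleus),Cyanis) (rooted by Scleris) and count the minimum state changes it requires (Fitch parsimony):
Trait 1: 2; Trait 2: 2; Trait 3: 1; Trait 4: 1; Trait 5: 2.
Total tree length = 8.

8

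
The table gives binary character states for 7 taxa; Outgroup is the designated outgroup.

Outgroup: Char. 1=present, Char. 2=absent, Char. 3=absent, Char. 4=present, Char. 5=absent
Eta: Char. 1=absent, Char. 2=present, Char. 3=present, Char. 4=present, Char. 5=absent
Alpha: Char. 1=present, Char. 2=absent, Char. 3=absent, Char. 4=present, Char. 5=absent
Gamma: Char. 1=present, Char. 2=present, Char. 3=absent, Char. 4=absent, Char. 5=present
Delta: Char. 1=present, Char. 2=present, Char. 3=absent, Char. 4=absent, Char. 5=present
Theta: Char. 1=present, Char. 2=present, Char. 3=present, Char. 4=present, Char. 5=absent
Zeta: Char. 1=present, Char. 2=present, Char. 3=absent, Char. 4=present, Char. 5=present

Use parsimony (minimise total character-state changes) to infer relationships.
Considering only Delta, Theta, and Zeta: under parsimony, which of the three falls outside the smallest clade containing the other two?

Theta

Character polarity is set by the outgroup: the derived state is whichever differs from the outgroup's state, so for Char. 1, Char. 4 the derived state is 'absent', and for the remaining characters it is 'present'.
Char. 1: derived state 'absent' in Eta only — an autapomorphy, so it tells us nothing about relationships among taxa.
Char. 2: derived state 'present' in Delta, Eta, Gamma, Theta, and Zeta only — synapomorphy for {Delta, Eta, Gamma, Theta, Zeta}.
Char. 3 (derived state 'present') is shared by Eta and Theta — a synapomorphy uniting that clade.
Only Delta and Gamma show the derived state 'absent' for Char. 4, supporting them as a clade.
Char. 5: derived state 'present' in Delta, Gamma, and Zeta only — synapomorphy for {Delta, Gamma, Zeta}.
Most parsimonious ingroup topology: (((Eta,Theta),((Gamma,Delta),Zeta)),Alpha).
Zeta and Delta share a more recent common ancestor with each other than either does with Theta, so Theta is the least closely related of the three.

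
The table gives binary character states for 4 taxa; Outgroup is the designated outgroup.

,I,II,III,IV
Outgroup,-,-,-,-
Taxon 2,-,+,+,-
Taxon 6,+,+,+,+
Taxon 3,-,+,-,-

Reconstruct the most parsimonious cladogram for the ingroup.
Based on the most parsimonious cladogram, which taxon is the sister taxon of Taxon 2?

Taxon 6

The outgroup has state '-' for every character, so '+' is the derived state throughout.
I (derived state '+') is unique to Taxon 6 (autapomorphy; uninformative for grouping).
II (derived state '+') is shared by all ingroup taxa — unites the whole ingroup.
Only Taxon 2 and Taxon 6 show the derived state '+' for III, supporting them as a clade.
IV: derived state '+' in Taxon 6 only — an autapomorphy, so it tells us nothing about relationships among taxa.
Most parsimonious ingroup topology: ((Taxon 2,Taxon 6),Taxon 3).
Taxon 2 and Taxon 6 form a cherry on this tree, so they are sister taxa.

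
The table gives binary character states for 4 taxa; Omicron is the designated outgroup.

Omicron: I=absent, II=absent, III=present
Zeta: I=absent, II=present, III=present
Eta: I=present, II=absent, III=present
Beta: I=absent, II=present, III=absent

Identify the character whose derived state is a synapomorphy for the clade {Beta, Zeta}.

II

Character polarity is set by the outgroup: the derived state is whichever differs from the outgroup's state, so for III the derived state is 'absent', and for the remaining characters it is 'present'.
I: derived state 'present' in Eta only — an autapomorphy, so it tells us nothing about relationships among taxa.
II (derived state 'present') is shared by Beta and Zeta — a synapomorphy uniting that clade.
III: derived state 'absent' in Beta only — an autapomorphy, so it tells us nothing about relationships among taxa.
Most parsimonious ingroup topology: ((Zeta,Beta),Eta).
The clade {Beta, Zeta} is supported by II: its derived state 'present' occurs in exactly those taxa and in no other taxon (including the outgroup).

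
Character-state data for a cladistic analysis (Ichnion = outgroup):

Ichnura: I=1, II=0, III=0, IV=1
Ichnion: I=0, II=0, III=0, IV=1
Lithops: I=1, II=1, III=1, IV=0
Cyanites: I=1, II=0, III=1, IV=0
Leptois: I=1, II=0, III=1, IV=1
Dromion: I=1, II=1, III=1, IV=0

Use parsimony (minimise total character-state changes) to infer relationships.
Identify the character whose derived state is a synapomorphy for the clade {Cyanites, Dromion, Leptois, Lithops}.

III

Character polarity is set by the outgroup: the derived state is whichever differs from the outgroup's state, so for IV the derived state is '0', and for the remaining characters it is '1'.
All ingroup taxa share the derived state '1' for I; it defines the ingroup but does not resolve relationships within it.
Only Dromion and Lithops show the derived state '1' for II, supporting them as a clade.
III: derived state '1' in Cyanites, Dromion, Leptois, and Lithops only — synapomorphy for {Cyanites, Dromion, Leptois, Lithops}.
Only Cyanites, Dromion, and Lithops show the derived state '0' for IV, supporting them as a clade.
Most parsimonious ingroup topology: (((Cyanites,(Lithops,Dromion)),Leptois),Ichnura).
The clade {Cyanites, Dromion, Leptois, Lithops} is supported by III: its derived state '1' occurs in exactly those taxa and in no other taxon (including the outgroup).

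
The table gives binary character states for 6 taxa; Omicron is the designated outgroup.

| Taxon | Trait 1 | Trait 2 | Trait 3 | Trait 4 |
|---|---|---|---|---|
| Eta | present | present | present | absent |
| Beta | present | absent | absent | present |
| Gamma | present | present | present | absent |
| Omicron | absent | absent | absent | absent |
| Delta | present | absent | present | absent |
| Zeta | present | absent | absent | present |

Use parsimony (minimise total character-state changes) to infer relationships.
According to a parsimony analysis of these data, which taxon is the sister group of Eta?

The outgroup has state 'absent' for every character, so 'present' is the derived state throughout.
Trait 1 (derived state 'present') is shared by all ingroup taxa — unites the whole ingroup.
Trait 2 (derived state 'present') is shared by Eta and Gamma — a synapomorphy uniting that clade.
Trait 3: derived state 'present' in Delta, Eta, and Gamma only — synapomorphy for {Delta, Eta, Gamma}.
Trait 4: derived state 'present' in Beta and Zeta only — synapomorphy for {Beta, Zeta}.
Most parsimonious ingroup topology: ((Delta,(Eta,Gamma)),(Zeta,Beta)).
Eta and Gamma form a cherry on this tree, so they are sister taxa.

Gamma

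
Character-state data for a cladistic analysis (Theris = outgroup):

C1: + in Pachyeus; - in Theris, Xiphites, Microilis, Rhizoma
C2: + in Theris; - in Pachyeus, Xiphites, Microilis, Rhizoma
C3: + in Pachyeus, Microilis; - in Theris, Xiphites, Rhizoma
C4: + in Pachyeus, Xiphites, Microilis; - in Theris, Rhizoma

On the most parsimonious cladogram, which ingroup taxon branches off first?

Character polarity is set by the outgroup: the derived state is whichever differs from the outgroup's state, so for C2 the derived state is '-', and for the remaining characters it is '+'.
C1 (derived state '+') is unique to Pachyeus (autapomorphy; uninformative for grouping).
All ingroup taxa share the derived state '-' for C2; it defines the ingroup but does not resolve relationships within it.
C3: derived state '+' in Microilis and Pachyeus only — synapomorphy for {Microilis, Pachyeus}.
Only Microilis, Pachyeus, and Xiphites show the derived state '+' for C4, supporting them as a clade.
Most parsimonious ingroup topology: (Rhizoma,((Microilis,Pachyeus),Xiphites)).
Rhizoma is sister to the clade containing all other ingroup taxa, so it is the earliest-diverging (most basal) ingroup lineage.

Rhizoma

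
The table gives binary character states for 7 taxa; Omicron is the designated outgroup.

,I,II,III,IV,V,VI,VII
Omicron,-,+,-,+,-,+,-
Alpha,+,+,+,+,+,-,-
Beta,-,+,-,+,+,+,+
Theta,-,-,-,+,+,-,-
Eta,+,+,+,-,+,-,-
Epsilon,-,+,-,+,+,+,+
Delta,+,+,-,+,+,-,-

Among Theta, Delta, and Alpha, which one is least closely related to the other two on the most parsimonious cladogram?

Character polarity is set by the outgroup: the derived state is whichever differs from the outgroup's state, so for II, IV, VI the derived state is '-', and for the remaining characters it is '+'.
I: derived state '+' in Alpha, Delta, and Eta only — synapomorphy for {Alpha, Delta, Eta}.
II (derived state '-') is unique to Theta (autapomorphy; uninformative for grouping).
III (derived state '+') is shared by Alpha and Eta — a synapomorphy uniting that clade.
IV (derived state '-') is unique to Eta (autapomorphy; uninformative for grouping).
V (derived state '+') is shared by all ingroup taxa — unites the whole ingroup.
VI (derived state '-') is shared by Alpha, Delta, Eta, and Theta — a synapomorphy uniting that clade.
VII (derived state '+') is shared by Beta and Epsilon — a synapomorphy uniting that clade.
Most parsimonious ingroup topology: ((Beta,Epsilon),(((Eta,Alpha),Delta),Theta)).
Delta and Alpha share a more recent common ancestor with each other than either does with Theta, so Theta is the least closely related of the three.

Theta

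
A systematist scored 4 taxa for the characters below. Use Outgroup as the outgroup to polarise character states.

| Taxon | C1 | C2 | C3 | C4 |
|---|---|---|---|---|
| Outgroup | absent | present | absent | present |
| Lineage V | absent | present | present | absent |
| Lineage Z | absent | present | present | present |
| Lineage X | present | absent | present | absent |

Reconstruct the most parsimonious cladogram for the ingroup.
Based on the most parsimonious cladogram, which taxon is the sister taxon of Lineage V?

Lineage X

Character polarity is set by the outgroup: the derived state is whichever differs from the outgroup's state, so for C2, C4 the derived state is 'absent', and for the remaining characters it is 'present'.
C1: derived state 'present' in Lineage X only — an autapomorphy, so it tells us nothing about relationships among taxa.
C2 (derived state 'absent') is unique to Lineage X (autapomorphy; uninformative for grouping).
C3 (derived state 'present') is shared by all ingroup taxa — unites the whole ingroup.
Only Lineage V and Lineage X show the derived state 'absent' for C4, supporting them as a clade.
Most parsimonious ingroup topology: ((Lineage V,Lineage X),Lineage Z).
Lineage V and Lineage X form a cherry on this tree, so they are sister taxa.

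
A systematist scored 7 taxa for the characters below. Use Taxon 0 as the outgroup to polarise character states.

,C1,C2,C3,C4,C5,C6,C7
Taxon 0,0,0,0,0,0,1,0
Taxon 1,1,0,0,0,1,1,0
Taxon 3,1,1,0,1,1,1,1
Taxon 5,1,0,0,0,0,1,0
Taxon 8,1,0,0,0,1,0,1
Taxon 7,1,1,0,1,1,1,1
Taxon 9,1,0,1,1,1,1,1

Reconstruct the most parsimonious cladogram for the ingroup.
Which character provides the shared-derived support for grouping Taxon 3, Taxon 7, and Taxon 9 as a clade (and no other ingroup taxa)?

C4

Character polarity is set by the outgroup: the derived state is whichever differs from the outgroup's state, so for C6 the derived state is '0', and for the remaining characters it is '1'.
C1 (derived state '1') is shared by all ingroup taxa — unites the whole ingroup.
C2: derived state '1' in Taxon 3 and Taxon 7 only — synapomorphy for {Taxon 3, Taxon 7}.
C3 (derived state '1') is unique to Taxon 9 (autapomorphy; uninformative for grouping).
Only Taxon 3, Taxon 7, and Taxon 9 show the derived state '1' for C4, supporting them as a clade.
C5: derived state '1' in Taxon 1, Taxon 3, Taxon 7, Taxon 8, and Taxon 9 only — synapomorphy for {Taxon 1, Taxon 3, Taxon 7, Taxon 8, Taxon 9}.
C6: derived state '0' in Taxon 8 only — an autapomorphy, so it tells us nothing about relationships among taxa.
C7: derived state '1' in Taxon 3, Taxon 7, Taxon 8, and Taxon 9 only — synapomorphy for {Taxon 3, Taxon 7, Taxon 8, Taxon 9}.
Most parsimonious ingroup topology: ((Taxon 1,(((Taxon 3,Taxon 7),Taxon 9),Taxon 8)),Taxon 5).
The clade {Taxon 3, Taxon 7, Taxon 9} is supported by C4: its derived state '1' occurs in exactly those taxa and in no other taxon (including the outgroup).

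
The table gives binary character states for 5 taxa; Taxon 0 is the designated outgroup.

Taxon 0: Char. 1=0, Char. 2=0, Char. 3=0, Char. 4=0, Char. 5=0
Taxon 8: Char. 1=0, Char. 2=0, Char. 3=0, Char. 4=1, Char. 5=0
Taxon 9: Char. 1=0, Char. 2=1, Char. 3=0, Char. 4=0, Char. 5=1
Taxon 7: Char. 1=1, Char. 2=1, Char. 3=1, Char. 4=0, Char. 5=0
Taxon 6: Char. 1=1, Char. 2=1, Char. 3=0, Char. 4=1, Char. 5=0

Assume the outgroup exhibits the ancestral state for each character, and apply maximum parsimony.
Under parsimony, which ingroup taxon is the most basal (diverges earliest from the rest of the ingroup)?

Taxon 8

The outgroup has state '0' for every character, so '1' is the derived state throughout.
Only Taxon 6 and Taxon 7 show the derived state '1' for Char. 1, supporting them as a clade.
Char. 2 (derived state '1') is shared by Taxon 6, Taxon 7, and Taxon 9 — a synapomorphy uniting that clade.
Char. 3 (derived state '1') is unique to Taxon 7 (autapomorphy; uninformative for grouping).
Char. 4 groups Taxon 6 and Taxon 8, which is incompatible with the clades supported by the remaining characters; treating it as convergent (homoplasy) costs fewer steps than any alternative tree.
Char. 5: derived state '1' in Taxon 9 only — an autapomorphy, so it tells us nothing about relationships among taxa.
Most parsimonious ingroup topology: (((Taxon 6,Taxon 7),Taxon 9),Taxon 8).
Taxon 8 is sister to the clade containing all other ingroup taxa, so it is the earliest-diverging (most basal) ingroup lineage.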